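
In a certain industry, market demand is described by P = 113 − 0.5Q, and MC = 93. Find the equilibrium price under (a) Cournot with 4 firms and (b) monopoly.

In a 4-firm Cournot equilibrium, symmetry and the first-order condition give q = (113 − 93)/(2.5) = 8. So Q = 32 and P = 97.
A monopolist chooses Q where MR = MC. MR = 113 − Q; setting this equal to 93 gives Q = 20 and P = 103.

Cournot: P = 97; Monopoly: P = 103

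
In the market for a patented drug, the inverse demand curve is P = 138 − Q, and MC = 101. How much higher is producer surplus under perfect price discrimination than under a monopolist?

Producer surplus rises by 342.25

A monopolist chooses Q where MR = MC. MR = 138 − 2Q; setting this equal to 101 gives Q = 18.5 and P = 119.5.
PS = (119.5 − 101)·18.5 = 342.25.
With perfect price discrimination, output is the efficient level Q = 37 (where demand meets MC), but every buyer pays their willingness to pay: CS = 0 and PS = total surplus.
PS = ½·(138 − 101)·37 = 684.5.
Change in producer surplus: 684.5 − 342.25 = 342.25.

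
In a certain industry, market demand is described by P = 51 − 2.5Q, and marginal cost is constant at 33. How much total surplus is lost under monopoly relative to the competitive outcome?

DWL = 16.2

Competitive firms price at marginal cost: P = 33, giving Q = 7.2.
Monopoly sets MR = MC: 51 − 5Q = 33 ⇒ Q = 3.6, P = 51 − 2.5·3.6 = 42.
DWL is the triangle between Q = 3.6 and Q = 7.2: ½·(7.2 − 3.6)·(42 − 33) = 16.2.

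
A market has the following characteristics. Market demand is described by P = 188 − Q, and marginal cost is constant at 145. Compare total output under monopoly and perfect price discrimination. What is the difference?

Q rises by 21.5

The monopolist equates marginal revenue to marginal cost: 188 − 2Q = 145, so Q = 21.5. From demand, P = 166.5.
Under first-degree price discrimination the firm charges each unit its demand price and produces up to where P = MC, i.e. Q = 43. Consumer surplus is zero; producer surplus equals total surplus.
Change in total output: 43 − 21.5 = 21.5.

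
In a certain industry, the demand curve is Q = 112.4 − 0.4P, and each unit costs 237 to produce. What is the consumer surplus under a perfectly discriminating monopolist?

CS = 0

Inverting demand: P = 281 − 2.5Q.
A perfectly discriminating monopolist sells every unit with P(Q) ≥ MC(Q), so output equals the competitive quantity Q = 17.6. Each buyer pays their reservation price, so CS = 0 and the firm captures all surplus.
CS = 0.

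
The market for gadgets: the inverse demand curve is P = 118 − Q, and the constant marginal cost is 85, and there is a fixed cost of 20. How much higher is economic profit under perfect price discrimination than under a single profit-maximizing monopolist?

A monopolist chooses Q where MR = MC. MR = 118 − 2Q; setting this equal to 85 gives Q = 16.5 and P = 101.5.
Profit = (101.5 − 85)·16.5 − 20 = 252.25.
Under first-degree price discrimination the firm charges each unit its demand price and produces up to where P = MC, i.e. Q = 33. Consumer surplus is zero; producer surplus equals total surplus.
PS equals the full surplus area, 544.5. Profit = 544.5 − 20 = 524.5.
Change in economic profit: 524.5 − 252.25 = 272.25.

π rises by 272.25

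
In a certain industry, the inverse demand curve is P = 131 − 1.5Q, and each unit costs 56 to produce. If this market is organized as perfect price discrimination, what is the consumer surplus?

Under first-degree price discrimination the firm charges each unit its demand price and produces up to where P = MC, i.e. Q = 50. Consumer surplus is zero; producer surplus equals total surplus.
CS = 0.

CS = 0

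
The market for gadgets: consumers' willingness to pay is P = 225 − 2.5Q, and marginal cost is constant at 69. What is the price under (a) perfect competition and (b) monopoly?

Competition: P = 69; Monopoly: P = 147

Perfect competition: P = MC = 69, so 225 − 2.5Q = 69 and Q = 62.4.
The monopolist equates marginal revenue to marginal cost: 225 − 5Q = 69, so Q = 31.2. From demand, P = 147.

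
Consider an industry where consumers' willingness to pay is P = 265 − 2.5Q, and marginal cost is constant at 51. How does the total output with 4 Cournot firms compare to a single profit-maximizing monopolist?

Cournot: Q = 68.48; Monopoly: Q = 42.8

Cournot with 4 identical firms: the symmetric best-response condition is 265 − 12.5q = 51. Each firm produces q = 17.12, total output Q = 68.48, price P = 93.8.
A monopolist chooses Q where MR = MC. MR = 265 − 5Q; setting this equal to 51 gives Q = 42.8 and P = 158.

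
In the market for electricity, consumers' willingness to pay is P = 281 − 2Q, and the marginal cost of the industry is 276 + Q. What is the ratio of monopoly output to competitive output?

Monopoly sets MR = MC: 281 − 4Q = 276 + Q ⇒ Q = 1, P = 281 − 2·1 = 279.
Under competition P = MC: 281 − 2Q = 276 + Q ⇒ Q = 5/3, P = 833/3.
Ratio Q_m/Q_c = 1/(5/3) = 0.6.

Q_m/Q_c = 0.6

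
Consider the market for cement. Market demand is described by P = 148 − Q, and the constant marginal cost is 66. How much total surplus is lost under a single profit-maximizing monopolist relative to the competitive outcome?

Under competition P = MC = 66, so Q = (148 − 66)/1 = 82.
The monopolist equates marginal revenue to marginal cost: 148 − 2Q = 66, so Q = 41. From demand, P = 107.
DWL is the triangle between Q = 41 and Q = 82: ½·(82 − 41)·(107 − 66) = 840.5.

DWL = 840.5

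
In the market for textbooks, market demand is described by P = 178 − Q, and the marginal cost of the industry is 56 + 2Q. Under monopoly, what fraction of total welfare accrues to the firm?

PS/TS = 0.8

Monopoly sets MR = MC: 178 − 2Q = 56 + 2Q ⇒ Q = 30.5, P = 178 − 30.5 = 147.5.
CS = ½·(178 − 147.5)·30.5 = 465.125.
PS = P·Q − VC(Q) = 147.5·30.5 − (56·30.5 + ½·2·30.5²) = 1860.5.
Share captured = PS/TS = 1860.5/2325.625 = 0.8.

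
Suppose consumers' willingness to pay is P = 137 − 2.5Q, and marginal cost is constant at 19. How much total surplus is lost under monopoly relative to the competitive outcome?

DWL = 696.2

Perfect competition: P = MC = 19, so 137 − 2.5Q = 19 and Q = 47.2.
A monopolist chooses Q where MR = MC. MR = 137 − 5Q; setting this equal to 19 gives Q = 23.6 and P = 78.
DWL is the triangle between Q = 23.6 and Q = 47.2: ½·(47.2 − 23.6)·(78 − 19) = 696.2.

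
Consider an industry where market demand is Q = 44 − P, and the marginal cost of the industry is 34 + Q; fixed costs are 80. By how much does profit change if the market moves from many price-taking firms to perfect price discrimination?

Inverting demand: P = 44 − Q.
Under competition P = MC: 44 − Q = 34 + Q ⇒ Q = 5, P = 39.
Profit = 39·5 − (34·5 + ½·1·5²) − 80 = −67.5.
A perfectly discriminating monopolist sells every unit with P(Q) ≥ MC(Q), so output equals the competitive quantity Q = 5. Each buyer pays their reservation price, so CS = 0 and the firm captures all surplus.
PS equals the full surplus area, 25. Profit = 25 − 80 = −55.
Change in profit: −55 − −67.5 = 12.5.

π rises by 12.5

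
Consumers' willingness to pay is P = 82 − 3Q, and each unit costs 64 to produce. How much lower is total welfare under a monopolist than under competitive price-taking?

Total welfare falls by 13.5

Competitive firms price at marginal cost: P = 64, giving Q = 6.
CS = ½·(82 − 64)·6 = 54; PS = (64 − 64)·6 = 0; TS = 54.
The monopolist equates marginal revenue to marginal cost: 82 − 6Q = 64, so Q = 3. From demand, P = 73.
CS = ½·(82 − 73)·3 = 13.5; PS = (73 − 64)·3 = 27; TS = 40.5.
Change in total welfare: 40.5 − 54 = −13.5.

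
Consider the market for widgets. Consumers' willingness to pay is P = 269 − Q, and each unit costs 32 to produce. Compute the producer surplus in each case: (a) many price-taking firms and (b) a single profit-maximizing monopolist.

Under competition P = MC = 32, so Q = (269 − 32)/1 = 237.
PS = (32 − 32)·237 = 0.
Monopoly sets MR = MC: 269 − 2Q = 32 ⇒ Q = 118.5, P = 269 − 118.5 = 150.5.
PS = (150.5 − 32)·118.5 = 14042.25.

Competition: PS = 0; Monopoly: PS = 14042.25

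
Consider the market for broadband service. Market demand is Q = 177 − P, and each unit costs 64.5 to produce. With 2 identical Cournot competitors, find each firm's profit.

Inverting demand: P = 177 − Q.
In a 2-firm Cournot equilibrium, symmetry and the first-order condition give q = (177 − 64.5)/(3) = 37.5. So Q = 75 and P = 102.
Each firm's profit = (102 − 64.5)·37.5 = 1406.25.

π_i = 1406.25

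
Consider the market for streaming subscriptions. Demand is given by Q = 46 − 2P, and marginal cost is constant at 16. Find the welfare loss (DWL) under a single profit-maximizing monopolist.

Inverting demand: P = 23 − 0.5Q.
Competitive firms price at marginal cost: P = 16, giving Q = 14.
Monopoly sets MR = MC: 23 − Q = 16 ⇒ Q = 7, P = 23 − 0.5·7 = 19.5.
DWL is the triangle between Q = 7 and Q = 14: ½·(14 − 7)·(19.5 − 16) = 12.25.

DWL = 12.25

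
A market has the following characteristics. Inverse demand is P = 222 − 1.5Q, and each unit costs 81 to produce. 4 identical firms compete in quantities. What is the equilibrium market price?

P = 109.2

In a 4-firm Cournot equilibrium, symmetry and the first-order condition give q = (222 − 81)/(7.5) = 18.8. So Q = 75.2 and P = 109.2.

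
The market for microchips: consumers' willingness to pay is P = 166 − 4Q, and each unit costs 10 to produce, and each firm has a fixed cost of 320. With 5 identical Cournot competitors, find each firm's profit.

π_i = −151

Cournot with 5 identical firms: the symmetric best-response condition is 166 − 24q = 10. Each firm produces q = 6.5, total output Q = 32.5, price P = 36.
Each firm's profit = (36 − 10)·6.5 − 320 = −151.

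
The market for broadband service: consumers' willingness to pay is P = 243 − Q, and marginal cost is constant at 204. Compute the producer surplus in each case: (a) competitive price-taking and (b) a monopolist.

Competitive firms price at marginal cost: P = 204, giving Q = 39.
PS = (204 − 204)·39 = 0.
A monopolist chooses Q where MR = MC. MR = 243 − 2Q; setting this equal to 204 gives Q = 19.5 and P = 223.5.
PS = (223.5 − 204)·19.5 = 380.25.

Competition: PS = 0; Monopoly: PS = 380.25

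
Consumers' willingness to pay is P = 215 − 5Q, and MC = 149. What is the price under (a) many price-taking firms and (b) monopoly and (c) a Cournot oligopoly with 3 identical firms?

Competitive firms price at marginal cost: P = 149, giving Q = 13.2.
Monopoly sets MR = MC: 215 − 10Q = 149 ⇒ Q = 6.6, P = 215 − 5·6.6 = 182.
Cournot with 3 identical firms: the symmetric best-response condition is 215 − 20q = 149. Each firm produces q = 3.3, total output Q = 9.9, price P = 165.5.

Competition: P = 149; Monopoly: P = 182; Cournot: P = 165.5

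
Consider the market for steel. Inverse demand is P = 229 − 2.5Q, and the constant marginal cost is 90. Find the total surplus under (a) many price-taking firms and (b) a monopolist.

Competition: TS = 3864.2; Monopoly: TS = 2898.15

Competitive firms price at marginal cost: P = 90, giving Q = 55.6.
CS = ½·(229 − 90)·55.6 = 3864.2; PS = (90 − 90)·55.6 = 0; TS = 3864.2.
A monopolist chooses Q where MR = MC. MR = 229 − 5Q; setting this equal to 90 gives Q = 27.8 and P = 159.5.
CS = ½·(229 − 159.5)·27.8 = 966.05; PS = (159.5 − 90)·27.8 = 1932.1; TS = 2898.15.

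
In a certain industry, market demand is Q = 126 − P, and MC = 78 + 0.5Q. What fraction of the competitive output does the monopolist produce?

Inverting demand: P = 126 − Q.
The monopolist equates marginal revenue to marginal cost: 126 − 2Q = 78 + 0.5Q, so Q = 19.2. From demand, P = 106.8.
Under competition P = MC: 126 − Q = 78 + 0.5Q ⇒ Q = 32, P = 94.
Ratio Q_m/Q_c = 19.2/32 = 0.6.

Q_m/Q_c = 0.6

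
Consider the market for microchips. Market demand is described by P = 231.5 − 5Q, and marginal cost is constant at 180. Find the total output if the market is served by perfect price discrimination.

Q = 10.3

With perfect price discrimination, output is the efficient level Q = 10.3 (where demand meets MC), but every buyer pays their willingness to pay: CS = 0 and PS = total surplus.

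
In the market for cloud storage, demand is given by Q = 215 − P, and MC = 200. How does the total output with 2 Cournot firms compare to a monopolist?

Cournot: Q = 10; Monopoly: Q = 7.5

Inverting demand: P = 215 − Q.
Cournot with 2 identical firms: the symmetric best-response condition is 215 − 3q = 200. Each firm produces q = 5, total output Q = 10, price P = 205.
A monopolist chooses Q where MR = MC. MR = 215 − 2Q; setting this equal to 200 gives Q = 7.5 and P = 207.5.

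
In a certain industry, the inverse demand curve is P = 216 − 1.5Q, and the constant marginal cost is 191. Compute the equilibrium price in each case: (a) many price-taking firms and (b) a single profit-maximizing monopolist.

Under competition P = MC = 191, so Q = (216 − 191)/1.5 = 50/3.
The monopolist equates marginal revenue to marginal cost: 216 − 3Q = 191, so Q = 25/3. From demand, P = 203.5.

Competition: P = 191; Monopoly: P = 203.5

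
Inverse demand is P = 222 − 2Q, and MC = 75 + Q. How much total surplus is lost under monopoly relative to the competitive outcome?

DWL = 576.24

Competitive equilibrium sets price equal to marginal cost: 222 − 2Q = 75 + Q, so Q = 49 and P = 124.
A monopolist chooses Q where MR = MC. MR = 222 − 4Q; setting this equal to 75 + Q gives Q = 29.4 and P = 163.2.
CS = ½·(222 − 124)·49 = 2401; PS = (124·49 − 75·49 − ½·1·49²) = 1200.5; TS = 3601.5.
CS = ½·(222 − 163.2)·29.4 = 864.36; PS = (163.2·29.4 − 75·29.4 − ½·1·29.4²) = 2160.9; TS = 3025.26.
DWL = 3601.5 − 3025.26 = 576.24.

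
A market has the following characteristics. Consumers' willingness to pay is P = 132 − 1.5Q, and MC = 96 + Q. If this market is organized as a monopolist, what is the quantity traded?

The monopolist equates marginal revenue to marginal cost: 132 − 3Q = 96 + Q, so Q = 9. From demand, P = 118.5.

Q = 9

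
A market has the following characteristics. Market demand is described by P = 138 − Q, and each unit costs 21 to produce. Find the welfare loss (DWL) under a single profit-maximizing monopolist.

Perfect competition: P = MC = 21, so 138 − Q = 21 and Q = 117.
The monopolist equates marginal revenue to marginal cost: 138 − 2Q = 21, so Q = 58.5. From demand, P = 79.5.
DWL is the triangle between Q = 58.5 and Q = 117: ½·(117 − 58.5)·(79.5 − 21) = 1711.125.

DWL = 1711.125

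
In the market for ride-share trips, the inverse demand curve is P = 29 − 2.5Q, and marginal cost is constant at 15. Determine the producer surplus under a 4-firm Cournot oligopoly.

PS = 12.544

Cournot with 4 identical firms: the symmetric best-response condition is 29 − 12.5q = 15. Each firm produces q = 1.12, total output Q = 4.48, price P = 17.8.
PS = (17.8 − 15)·4.48 = 12.544.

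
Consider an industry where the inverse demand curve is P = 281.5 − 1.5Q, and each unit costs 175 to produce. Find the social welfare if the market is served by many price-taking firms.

Competitive firms price at marginal cost: P = 175, giving Q = 71.
CS = ½·(281.5 − 175)·71 = 3780.75; PS = (175 − 175)·71 = 0; TS = 3780.75.

TS = 3780.75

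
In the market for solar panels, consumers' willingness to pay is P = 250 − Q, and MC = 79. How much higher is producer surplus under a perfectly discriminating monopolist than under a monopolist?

A monopolist chooses Q where MR = MC. MR = 250 − 2Q; setting this equal to 79 gives Q = 85.5 and P = 164.5.
PS = (164.5 − 79)·85.5 = 7310.25.
With perfect price discrimination, output is the efficient level Q = 171 (where demand meets MC), but every buyer pays their willingness to pay: CS = 0 and PS = total surplus.
PS = ½·(250 − 79)·171 = 14620.5.
Change in producer surplus: 14620.5 − 7310.25 = 7310.25.

PS rises by 7310.25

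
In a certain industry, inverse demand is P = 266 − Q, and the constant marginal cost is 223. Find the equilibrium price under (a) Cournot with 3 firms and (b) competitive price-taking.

Cournot: P = 233.75; Competition: P = 223

Cournot with 3 identical firms: the symmetric best-response condition is 266 − 4q = 223. Each firm produces q = 10.75, total output Q = 32.25, price P = 233.75.
Under competition P = MC = 223, so Q = (266 − 223)/1 = 43.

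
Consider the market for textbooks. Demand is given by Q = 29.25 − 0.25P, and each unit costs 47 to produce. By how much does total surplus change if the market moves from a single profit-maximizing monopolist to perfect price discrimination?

Inverting demand: P = 117 − 4Q.
The monopolist equates marginal revenue to marginal cost: 117 − 8Q = 47, so Q = 8.75. From demand, P = 82.
CS = ½·(117 − 82)·8.75 = 153.125; PS = (82 − 47)·8.75 = 306.25; TS = 459.375.
With perfect price discrimination, output is the efficient level Q = 17.5 (where demand meets MC), but every buyer pays their willingness to pay: CS = 0 and PS = total surplus.
TS = 612.5 (equal to competitive TS).
Change in total surplus: 612.5 − 459.375 = 153.125.

Total surplus rises by 153.125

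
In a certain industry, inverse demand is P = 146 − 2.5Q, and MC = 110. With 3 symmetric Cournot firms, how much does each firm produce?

With 3 symmetric Cournot firms, each firm's FOC gives 146 − 10q = 110, so q = 3.6, Q = 3·3.6 = 10.8, and P = 119.

q_i = 3.6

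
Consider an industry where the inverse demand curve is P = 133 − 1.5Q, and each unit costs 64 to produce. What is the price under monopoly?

A monopolist chooses Q where MR = MC. MR = 133 − 3Q; setting this equal to 64 gives Q = 23 and P = 98.5.

P = 98.5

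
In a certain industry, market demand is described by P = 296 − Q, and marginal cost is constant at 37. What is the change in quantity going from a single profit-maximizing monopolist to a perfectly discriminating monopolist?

Monopoly sets MR = MC: 296 − 2Q = 37 ⇒ Q = 129.5, P = 296 − 129.5 = 166.5.
A perfectly discriminating monopolist sells every unit with P(Q) ≥ MC(Q), so output equals the competitive quantity Q = 259. Each buyer pays their reservation price, so CS = 0 and the firm captures all surplus.
Change in quantity: 259 − 129.5 = 129.5.

Q rises by 129.5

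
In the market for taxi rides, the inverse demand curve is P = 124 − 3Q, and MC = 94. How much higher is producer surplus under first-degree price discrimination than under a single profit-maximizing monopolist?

Monopoly sets MR = MC: 124 − 6Q = 94 ⇒ Q = 5, P = 124 − 3·5 = 109.
PS = (109 − 94)·5 = 75.
With perfect price discrimination, output is the efficient level Q = 10 (where demand meets MC), but every buyer pays their willingness to pay: CS = 0 and PS = total surplus.
PS = ½·(124 − 94)·10 = 150.
Change in producer surplus: 150 − 75 = 75.

PS rises by 75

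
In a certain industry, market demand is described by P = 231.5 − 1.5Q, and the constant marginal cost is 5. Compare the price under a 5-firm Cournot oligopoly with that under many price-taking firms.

With 5 symmetric Cournot firms, each firm's FOC gives 231.5 − 9q = 5, so q = 151/6, Q = 5·151/6 = 755/6, and P = 42.75.
Under competition P = MC = 5, so Q = (231.5 − 5)/1.5 = 151.

Cournot: P = 42.75; Competition: P = 5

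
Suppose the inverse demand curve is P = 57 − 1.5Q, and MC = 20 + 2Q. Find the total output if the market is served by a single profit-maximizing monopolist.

A monopolist chooses Q where MR = MC. MR = 57 − 3Q; setting this equal to 20 + 2Q gives Q = 7.4 and P = 45.9.

Q = 7.4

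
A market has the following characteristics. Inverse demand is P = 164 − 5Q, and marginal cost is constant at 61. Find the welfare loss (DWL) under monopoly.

DWL = 265.225

Under competition P = MC = 61, so Q = (164 − 61)/5 = 20.6.
The monopolist equates marginal revenue to marginal cost: 164 − 10Q = 61, so Q = 10.3. From demand, P = 112.5.
DWL is the triangle between Q = 10.3 and Q = 20.6: ½·(20.6 − 10.3)·(112.5 − 61) = 265.225.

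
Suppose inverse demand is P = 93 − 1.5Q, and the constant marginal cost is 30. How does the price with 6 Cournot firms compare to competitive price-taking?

Cournot: P = 39; Competition: P = 30

With 6 symmetric Cournot firms, each firm's FOC gives 93 − 10.5q = 30, so q = 6, Q = 6·6 = 36, and P = 39.
Competitive firms price at marginal cost: P = 30, giving Q = 42.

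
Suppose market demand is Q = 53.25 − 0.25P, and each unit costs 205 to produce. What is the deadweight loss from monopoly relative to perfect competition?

DWL = 2

Inverting demand: P = 213 − 4Q.
Competitive firms price at marginal cost: P = 205, giving Q = 2.
A monopolist chooses Q where MR = MC. MR = 213 − 8Q; setting this equal to 205 gives Q = 1 and P = 209.
DWL is the triangle between Q = 1 and Q = 2: ½·(2 − 1)·(209 − 205) = 2.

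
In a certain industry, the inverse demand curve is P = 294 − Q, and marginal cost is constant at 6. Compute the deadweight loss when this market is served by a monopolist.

Under competition P = MC = 6, so Q = (294 − 6)/1 = 288.
The monopolist equates marginal revenue to marginal cost: 294 − 2Q = 6, so Q = 144. From demand, P = 150.
DWL is the triangle between Q = 144 and Q = 288: ½·(288 − 144)·(150 − 6) = 10368.

DWL = 10368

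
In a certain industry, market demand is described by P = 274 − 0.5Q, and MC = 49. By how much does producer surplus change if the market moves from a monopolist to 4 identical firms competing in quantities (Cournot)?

Producer surplus falls by 9112.5

Monopoly sets MR = MC: 274 − Q = 49 ⇒ Q = 225, P = 274 − 0.5·225 = 161.5.
PS = (161.5 − 49)·225 = 25312.5.
In a 4-firm Cournot equilibrium, symmetry and the first-order condition give q = (274 − 49)/(2.5) = 90. So Q = 360 and P = 94.
PS = (94 − 49)·360 = 16200.
Change in producer surplus: 16200 − 25312.5 = −9112.5.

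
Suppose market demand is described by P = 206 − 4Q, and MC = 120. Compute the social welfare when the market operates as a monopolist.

TS = 693.375

A monopolist chooses Q where MR = MC. MR = 206 − 8Q; setting this equal to 120 gives Q = 10.75 and P = 163.
CS = ½·(206 − 163)·10.75 = 231.125; PS = (163 − 120)·10.75 = 462.25; TS = 693.375.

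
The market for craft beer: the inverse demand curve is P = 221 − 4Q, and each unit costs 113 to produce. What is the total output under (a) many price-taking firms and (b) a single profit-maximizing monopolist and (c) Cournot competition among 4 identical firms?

Competitive firms price at marginal cost: P = 113, giving Q = 27.
The monopolist equates marginal revenue to marginal cost: 221 − 8Q = 113, so Q = 13.5. From demand, P = 167.
Cournot with 4 identical firms: the symmetric best-response condition is 221 − 20q = 113. Each firm produces q = 5.4, total output Q = 21.6, price P = 134.6.

Competition: Q = 27; Monopoly: Q = 13.5; Cournot: Q = 21.6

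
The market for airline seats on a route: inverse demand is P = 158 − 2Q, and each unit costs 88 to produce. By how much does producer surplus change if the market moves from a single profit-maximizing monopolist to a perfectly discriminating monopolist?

A monopolist chooses Q where MR = MC. MR = 158 − 4Q; setting this equal to 88 gives Q = 17.5 and P = 123.
PS = (123 − 88)·17.5 = 612.5.
Under first-degree price discrimination the firm charges each unit its demand price and produces up to where P = MC, i.e. Q = 35. Consumer surplus is zero; producer surplus equals total surplus.
PS = ½·(158 − 88)·35 = 1225.
Change in producer surplus: 1225 − 612.5 = 612.5.

PS rises by 612.5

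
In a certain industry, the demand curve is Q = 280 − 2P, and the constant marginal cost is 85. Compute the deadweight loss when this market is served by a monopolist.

Inverting demand: P = 140 − 0.5Q.
Competitive firms price at marginal cost: P = 85, giving Q = 110.
Monopoly sets MR = MC: 140 − Q = 85 ⇒ Q = 55, P = 140 − 0.5·55 = 112.5.
DWL is the triangle between Q = 55 and Q = 110: ½·(110 − 55)·(112.5 − 85) = 756.25.

DWL = 756.25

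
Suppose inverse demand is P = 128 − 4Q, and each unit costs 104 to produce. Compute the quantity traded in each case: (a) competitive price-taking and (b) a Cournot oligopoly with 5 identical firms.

Perfect competition: P = MC = 104, so 128 − 4Q = 104 and Q = 6.
Cournot with 5 identical firms: the symmetric best-response condition is 128 − 24q = 104. Each firm produces q = 1, total output Q = 5, price P = 108.

Competition: Q = 6; Cournot: Q = 5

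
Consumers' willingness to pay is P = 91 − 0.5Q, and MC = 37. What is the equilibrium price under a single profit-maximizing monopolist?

A monopolist chooses Q where MR = MC. MR = 91 − Q; setting this equal to 37 gives Q = 54 and P = 64.

P = 64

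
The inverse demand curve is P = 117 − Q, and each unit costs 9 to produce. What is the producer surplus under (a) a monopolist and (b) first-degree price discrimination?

Monopoly: PS = 2916; Perfect PD: PS = 5832

Monopoly sets MR = MC: 117 − 2Q = 9 ⇒ Q = 54, P = 117 − 54 = 63.
PS = (63 − 9)·54 = 2916.
With perfect price discrimination, output is the efficient level Q = 108 (where demand meets MC), but every buyer pays their willingness to pay: CS = 0 and PS = total surplus.
PS = ½·(117 − 9)·108 = 5832.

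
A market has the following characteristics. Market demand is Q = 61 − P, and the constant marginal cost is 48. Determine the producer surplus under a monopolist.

Inverting demand: P = 61 − Q.
The monopolist equates marginal revenue to marginal cost: 61 − 2Q = 48, so Q = 6.5. From demand, P = 54.5.
PS = (54.5 − 48)·6.5 = 42.25.

PS = 42.25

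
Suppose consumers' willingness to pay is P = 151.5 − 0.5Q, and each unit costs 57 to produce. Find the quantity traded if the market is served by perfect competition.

Perfect competition: P = MC = 57, so 151.5 − 0.5Q = 57 and Q = 189.

Q = 189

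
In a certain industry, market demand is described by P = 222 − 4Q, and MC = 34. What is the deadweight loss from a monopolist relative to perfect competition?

DWL = 1104.5

Perfect competition: P = MC = 34, so 222 − 4Q = 34 and Q = 47.
Monopoly sets MR = MC: 222 − 8Q = 34 ⇒ Q = 23.5, P = 222 − 4·23.5 = 128.
DWL is the triangle between Q = 23.5 and Q = 47: ½·(47 − 23.5)·(128 − 34) = 1104.5.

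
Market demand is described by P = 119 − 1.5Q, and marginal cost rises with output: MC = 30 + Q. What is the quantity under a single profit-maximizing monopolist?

Q = 22.25

The monopolist equates marginal revenue to marginal cost: 119 − 3Q = 30 + Q, so Q = 22.25. From demand, P = 85.625.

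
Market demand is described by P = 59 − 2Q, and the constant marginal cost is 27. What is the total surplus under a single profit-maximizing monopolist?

Monopoly sets MR = MC: 59 − 4Q = 27 ⇒ Q = 8, P = 59 − 2·8 = 43.
CS = ½·(59 − 43)·8 = 64; PS = (43 − 27)·8 = 128; TS = 192.

TS = 192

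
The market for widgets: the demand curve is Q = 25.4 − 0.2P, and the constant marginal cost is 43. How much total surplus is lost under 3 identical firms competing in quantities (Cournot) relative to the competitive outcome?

DWL = 44.1

Inverting demand: P = 127 − 5Q.
Under competition P = MC = 43, so Q = (127 − 43)/5 = 16.8.
Cournot with 3 identical firms: the symmetric best-response condition is 127 − 20q = 43. Each firm produces q = 4.2, total output Q = 12.6, price P = 64.
DWL is the triangle between Q = 12.6 and Q = 16.8: ½·(16.8 − 12.6)·(64 − 43) = 44.1.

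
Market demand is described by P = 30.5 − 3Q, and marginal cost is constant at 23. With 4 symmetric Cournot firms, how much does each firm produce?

q_i = 0.5

In a 4-firm Cournot equilibrium, symmetry and the first-order condition give q = (30.5 − 23)/(15) = 0.5. So Q = 2 and P = 24.5.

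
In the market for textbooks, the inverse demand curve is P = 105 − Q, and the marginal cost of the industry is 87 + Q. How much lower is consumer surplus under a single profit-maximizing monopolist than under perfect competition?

Competitive equilibrium sets price equal to marginal cost: 105 − Q = 87 + Q, so Q = 9 and P = 96.
CS = ½·(105 − 96)·9 = 40.5.
Monopoly sets MR = MC: 105 − 2Q = 87 + Q ⇒ Q = 6, P = 105 − 6 = 99.
CS = ½·(105 − 99)·6 = 18.
Change in consumer surplus: 18 − 40.5 = −22.5.

CS falls by 22.5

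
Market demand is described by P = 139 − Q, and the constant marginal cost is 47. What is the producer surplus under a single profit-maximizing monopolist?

PS = 2116

The monopolist equates marginal revenue to marginal cost: 139 − 2Q = 47, so Q = 46. From demand, P = 93.
PS = (93 − 47)·46 = 2116.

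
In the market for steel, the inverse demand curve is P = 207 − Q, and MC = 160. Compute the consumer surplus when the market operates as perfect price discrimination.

With perfect price discrimination, output is the efficient level Q = 47 (where demand meets MC), but every buyer pays their willingness to pay: CS = 0 and PS = total surplus.
CS = 0.

CS = 0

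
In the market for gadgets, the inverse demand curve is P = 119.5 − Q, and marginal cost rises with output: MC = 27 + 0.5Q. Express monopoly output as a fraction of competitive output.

Q_m/Q_c = 0.6

The monopolist equates marginal revenue to marginal cost: 119.5 − 2Q = 27 + 0.5Q, so Q = 37. From demand, P = 82.5.
Under competition P = MC: 119.5 − Q = 27 + 0.5Q ⇒ Q = 185/3, P = 347/6.
Ratio Q_m/Q_c = 37/(185/3) = 0.6.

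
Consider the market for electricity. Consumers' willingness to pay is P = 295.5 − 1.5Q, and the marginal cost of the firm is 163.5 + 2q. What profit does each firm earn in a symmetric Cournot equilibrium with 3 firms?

π_i = 680.625

With 3 symmetric Cournot firms, each firm's FOC gives 295.5 − 6q = 163.5 + 2q, so q = 16.5, Q = 3·16.5 = 49.5, and P = 221.25.
Each firm's profit = 221.25·16.5 − (163.5·16.5 + ½·2·16.5²) = 680.625.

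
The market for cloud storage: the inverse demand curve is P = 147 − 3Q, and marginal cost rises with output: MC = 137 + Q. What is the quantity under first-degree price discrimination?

Under first-degree price discrimination the firm charges each unit its demand price and produces up to where P = MC, i.e. Q = 2.5. Consumer surplus is zero; producer surplus equals total surplus.

Q = 2.5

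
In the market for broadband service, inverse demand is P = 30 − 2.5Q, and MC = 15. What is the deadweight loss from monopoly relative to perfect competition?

Competitive firms price at marginal cost: P = 15, giving Q = 6.
A monopolist chooses Q where MR = MC. MR = 30 − 5Q; setting this equal to 15 gives Q = 3 and P = 22.5.
DWL is the triangle between Q = 3 and Q = 6: ½·(6 − 3)·(22.5 − 15) = 11.25.

DWL = 11.25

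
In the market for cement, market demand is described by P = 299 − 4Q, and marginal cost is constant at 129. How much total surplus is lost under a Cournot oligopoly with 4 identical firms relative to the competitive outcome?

Under competition P = MC = 129, so Q = (299 − 129)/4 = 42.5.
With 4 symmetric Cournot firms, each firm's FOC gives 299 − 20q = 129, so q = 8.5, Q = 4·8.5 = 34, and P = 163.
DWL is the triangle between Q = 34 and Q = 42.5: ½·(42.5 − 34)·(163 − 129) = 144.5.

DWL = 144.5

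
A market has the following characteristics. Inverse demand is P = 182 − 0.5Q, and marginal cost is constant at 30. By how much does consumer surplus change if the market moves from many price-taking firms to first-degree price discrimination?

Consumer surplus falls by 23104

Perfect competition: P = MC = 30, so 182 − 0.5Q = 30 and Q = 304.
CS = ½·(182 − 30)·304 = 23104.
Under first-degree price discrimination the firm charges each unit its demand price and produces up to where P = MC, i.e. Q = 304. Consumer surplus is zero; producer surplus equals total surplus.
CS = 0.
Change in consumer surplus: 0 − 23104 = −23104.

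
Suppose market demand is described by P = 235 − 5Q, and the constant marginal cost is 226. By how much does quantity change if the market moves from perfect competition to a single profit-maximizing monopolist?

Perfect competition: P = MC = 226, so 235 − 5Q = 226 and Q = 1.8.
The monopolist equates marginal revenue to marginal cost: 235 − 10Q = 226, so Q = 0.9. From demand, P = 230.5.
Change in quantity: 0.9 − 1.8 = −0.9.

Quantity falls by 0.9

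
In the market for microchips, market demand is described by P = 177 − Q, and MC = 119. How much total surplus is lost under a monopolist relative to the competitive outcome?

Under competition P = MC = 119, so Q = (177 − 119)/1 = 58.
A monopolist chooses Q where MR = MC. MR = 177 − 2Q; setting this equal to 119 gives Q = 29 and P = 148.
DWL is the triangle between Q = 29 and Q = 58: ½·(58 − 29)·(148 − 119) = 420.5.

DWL = 420.5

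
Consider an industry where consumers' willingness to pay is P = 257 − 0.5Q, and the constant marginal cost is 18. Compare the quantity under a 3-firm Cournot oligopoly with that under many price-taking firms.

Cournot with 3 identical firms: the symmetric best-response condition is 257 − 2q = 18. Each firm produces q = 119.5, total output Q = 358.5, price P = 77.75.
Perfect competition: P = MC = 18, so 257 − 0.5Q = 18 and Q = 478.

Cournot: Q = 358.5; Competition: Q = 478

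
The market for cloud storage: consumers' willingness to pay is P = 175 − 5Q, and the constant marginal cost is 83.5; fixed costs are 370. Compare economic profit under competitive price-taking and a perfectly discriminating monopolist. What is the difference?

Under competition P = MC = 83.5, so Q = (175 − 83.5)/5 = 18.3.
Profit = (83.5 − 83.5)·18.3 − 370 = −370.
With perfect price discrimination, output is the efficient level Q = 18.3 (where demand meets MC), but every buyer pays their willingness to pay: CS = 0 and PS = total surplus.
PS equals the full surplus area, 837.225. Profit = 837.225 − 370 = 467.225.
Change in economic profit: 467.225 − −370 = 837.225.

π rises by 837.225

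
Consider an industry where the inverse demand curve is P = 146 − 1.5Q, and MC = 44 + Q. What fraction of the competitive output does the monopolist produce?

Q_m/Q_c = 0.625

Monopoly sets MR = MC: 146 − 3Q = 44 + Q ⇒ Q = 25.5, P = 146 − 1.5·25.5 = 107.75.
Competitive equilibrium sets price equal to marginal cost: 146 − 1.5Q = 44 + Q, so Q = 40.8 and P = 84.8.
Ratio Q_m/Q_c = 25.5/40.8 = 0.625.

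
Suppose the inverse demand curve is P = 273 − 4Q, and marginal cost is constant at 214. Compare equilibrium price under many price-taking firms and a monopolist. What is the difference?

Competitive firms price at marginal cost: P = 214, giving Q = 14.75.
Monopoly sets MR = MC: 273 − 8Q = 214 ⇒ Q = 7.375, P = 273 − 4·7.375 = 243.5.
Change in equilibrium price: 243.5 − 214 = 29.5.

Equilibrium price rises by 29.5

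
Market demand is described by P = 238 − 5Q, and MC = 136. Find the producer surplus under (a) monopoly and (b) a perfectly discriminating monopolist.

The monopolist equates marginal revenue to marginal cost: 238 − 10Q = 136, so Q = 10.2. From demand, P = 187.
PS = (187 − 136)·10.2 = 520.2.
Under first-degree price discrimination the firm charges each unit its demand price and produces up to where P = MC, i.e. Q = 20.4. Consumer surplus is zero; producer surplus equals total surplus.
PS = ½·(238 − 136)·20.4 = 1040.4.

Monopoly: PS = 520.2; Perfect PD: PS = 1040.4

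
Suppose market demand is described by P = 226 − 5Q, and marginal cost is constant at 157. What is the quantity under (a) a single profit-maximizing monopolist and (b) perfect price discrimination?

The monopolist equates marginal revenue to marginal cost: 226 − 10Q = 157, so Q = 6.9. From demand, P = 191.5.
With perfect price discrimination, output is the efficient level Q = 13.8 (where demand meets MC), but every buyer pays their willingness to pay: CS = 0 and PS = total surplus.

Monopoly: Q = 6.9; Perfect PD: Q = 13.8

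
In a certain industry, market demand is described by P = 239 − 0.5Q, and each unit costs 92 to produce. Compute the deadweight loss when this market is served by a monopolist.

DWL = 5402.25

Under competition P = MC = 92, so Q = (239 − 92)/0.5 = 294.
Monopoly sets MR = MC: 239 − Q = 92 ⇒ Q = 147, P = 239 − 0.5·147 = 165.5.
DWL is the triangle between Q = 147 and Q = 294: ½·(294 − 147)·(165.5 − 92) = 5402.25.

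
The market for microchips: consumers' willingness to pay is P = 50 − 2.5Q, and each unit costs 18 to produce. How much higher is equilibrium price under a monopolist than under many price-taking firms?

Equilibrium price rises by 16

Competitive firms price at marginal cost: P = 18, giving Q = 12.8.
The monopolist equates marginal revenue to marginal cost: 50 − 5Q = 18, so Q = 6.4. From demand, P = 34.
Change in equilibrium price: 34 − 18 = 16.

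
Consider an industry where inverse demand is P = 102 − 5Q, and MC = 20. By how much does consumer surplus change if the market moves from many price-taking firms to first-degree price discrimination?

Under competition P = MC = 20, so Q = (102 − 20)/5 = 16.4.
CS = ½·(102 − 20)·16.4 = 672.4.
With perfect price discrimination, output is the efficient level Q = 16.4 (where demand meets MC), but every buyer pays their willingness to pay: CS = 0 and PS = total surplus.
CS = 0.
Change in consumer surplus: 0 − 672.4 = −672.4.

CS falls by 672.4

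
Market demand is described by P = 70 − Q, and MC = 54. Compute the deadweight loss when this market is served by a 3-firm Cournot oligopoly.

DWL = 8

Under competition P = MC = 54, so Q = (70 − 54)/1 = 16.
With 3 symmetric Cournot firms, each firm's FOC gives 70 − 4q = 54, so q = 4, Q = 3·4 = 12, and P = 58.
DWL is the triangle between Q = 12 and Q = 16: ½·(16 − 12)·(58 − 54) = 8.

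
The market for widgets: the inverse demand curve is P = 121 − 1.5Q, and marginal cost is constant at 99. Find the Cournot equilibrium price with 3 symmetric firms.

In a 3-firm Cournot equilibrium, symmetry and the first-order condition give q = (121 − 99)/(6) = 11/3. So Q = 11 and P = 104.5.

P = 104.5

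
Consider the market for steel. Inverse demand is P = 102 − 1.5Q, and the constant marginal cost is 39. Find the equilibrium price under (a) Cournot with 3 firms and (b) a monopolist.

Cournot: P = 54.75; Monopoly: P = 70.5

In a 3-firm Cournot equilibrium, symmetry and the first-order condition give q = (102 − 39)/(6) = 10.5. So Q = 31.5 and P = 54.75.
Monopoly sets MR = MC: 102 − 3Q = 39 ⇒ Q = 21, P = 102 − 1.5·21 = 70.5.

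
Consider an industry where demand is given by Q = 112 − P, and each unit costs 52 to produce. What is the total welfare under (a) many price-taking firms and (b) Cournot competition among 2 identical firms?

Inverting demand: P = 112 − Q.
Perfect competition: P = MC = 52, so 112 − Q = 52 and Q = 60.
CS = ½·(112 − 52)·60 = 1800; PS = (52 − 52)·60 = 0; TS = 1800.
In a 2-firm Cournot equilibrium, symmetry and the first-order condition give q = (112 − 52)/(3) = 20. So Q = 40 and P = 72.
CS = ½·(112 − 72)·40 = 800; PS = (72 − 52)·40 = 800; TS = 1600.

Competition: TS = 1800; Cournot: TS = 1600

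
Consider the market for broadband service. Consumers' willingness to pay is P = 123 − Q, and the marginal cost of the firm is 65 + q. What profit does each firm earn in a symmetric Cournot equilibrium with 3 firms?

In a 3-firm Cournot equilibrium, symmetry and the first-order condition give q = (123 − 65)/(5) = 11.6. So Q = 34.8 and P = 88.2.
Each firm's profit = 88.2·11.6 − (65·11.6 + ½·1·11.6²) = 201.84.

π_i = 201.84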